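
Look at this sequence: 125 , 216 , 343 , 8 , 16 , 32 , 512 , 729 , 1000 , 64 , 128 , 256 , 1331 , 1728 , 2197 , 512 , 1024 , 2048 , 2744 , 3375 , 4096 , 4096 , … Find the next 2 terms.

The slot pattern repeats as AAABBB (period 6), so there are 2 interleaved tracks.
Track A: 125, 216, 343, 512, 729, 1000, 1331, 1728, 2197, 2744, 3375, 4096. Perfect cubes starting at 5³.
Track B: 8, 16, 32, 64, 128, 256, 512, 1024, 2048, 4096. Powers 2^3, 2^4, 2^5, ….
Position 23 falls in track B as its term 11, giving 8192.
Term 24 comes from track B (its 12th entry): 16384.

8192, 16384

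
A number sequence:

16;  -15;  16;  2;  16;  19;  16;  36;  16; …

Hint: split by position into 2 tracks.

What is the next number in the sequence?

53

Odd-indexed and even-indexed terms follow separate rules.
Track A: 16, 16, 16, 16, 16. The constant sequence 16.
Track B: -15, 2, 19, 36. Arithmetic with common difference +17.
Position 10 → track B, term 5 = 53.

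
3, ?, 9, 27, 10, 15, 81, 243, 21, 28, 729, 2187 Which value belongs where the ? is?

6

Reading positions in blocks of 4 reveals the pattern AABB — 2 tracks woven together.
Stream A: 3, ?, 10, 15, 21, 28. Triangular numbers starting at T_2.
Stream B: 9, 27, 81, 243, 729, 2187. Powers 3^2, 3^3, 3^4, ….
Stream A's pattern makes the blank 6.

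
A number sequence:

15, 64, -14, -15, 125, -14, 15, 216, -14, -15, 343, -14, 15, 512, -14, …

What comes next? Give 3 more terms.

The terms cycle through 3 interleaved subsequences.
Stream A: 15, -15, 15, -15, 15. Oscillating between 15 and -15.
Stream B: 64, 125, 216, 343, 512. The cubes 4³, 5³, 6³, ….
Stream C: -14, -14, -14, -14, -14. Constant -14.
The 16th slot belongs to stream A; its 6th term is -15.
Term 17 comes from stream B (its 6th entry): 729.
Term 18 comes from stream C (its 6th entry): -14.

-15, 729, -14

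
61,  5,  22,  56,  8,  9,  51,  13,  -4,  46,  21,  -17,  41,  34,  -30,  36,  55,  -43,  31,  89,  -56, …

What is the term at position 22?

26

Split by position mod 3 into 3 tracks.
Subsequence A: 61, 56, 51, 46, 41, 36, 31 — linear: a_n = 66 − 5·n.
Subsequence B: 5, 8, 13, 21, 34, 55, 89 — a Fibonacci-like recurrence a_n = a_{n-1} + a_{n-2}.
Subsequence C: 22, 9, -4, -17, -30, -43, -56 — linear: a_n = 35 − 13·n.
Term 22 comes from subsequence A (its 8th entry): 26.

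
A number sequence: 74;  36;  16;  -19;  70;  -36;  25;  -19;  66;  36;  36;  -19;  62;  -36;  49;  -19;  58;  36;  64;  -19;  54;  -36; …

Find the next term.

Split by position mod 4 into 4 tracks.
Subsequence A is 74, 70, 66, 62, 58, 54, which is subtracting 4 each time.
Subsequence B is 36, -36, 36, -36, 36, -36, which is oscillating between 36 and -36.
Subsequence C is 16, 25, 36, 49, 64, which is perfect squares starting at 4².
Subsequence D is -19, -19, -19, -19, -19, which is the constant sequence -19.
Position 23 falls in subsequence C as its term 6, giving 81.

81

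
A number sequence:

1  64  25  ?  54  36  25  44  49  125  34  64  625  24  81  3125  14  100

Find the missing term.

Read the sequence 3 terms at a time; column i is its own pattern.
Stream A is 1, ?, 25, 125, 625, 3125, which is powers of 5.
Stream B is 64, 54, 44, 34, 24, 14, which is arithmetic, step −10.
Stream C is 25, 36, 49, 64, 81, 100, which is the squares 5², 6², 7², ….
So the missing entry in stream A is 5.

5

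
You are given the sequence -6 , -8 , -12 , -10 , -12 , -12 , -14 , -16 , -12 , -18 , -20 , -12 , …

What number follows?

Positions follow the repeating pattern AAB; grouping by letter gives 2 tracks.
Stream A: -6, -8, -10, -12, -14, -16, -18, -20. Arithmetic with common difference −2.
Stream B: -12, -12, -12, -12. The constant sequence -12.
The 13th slot belongs to stream A; its 9th term is -22.

-22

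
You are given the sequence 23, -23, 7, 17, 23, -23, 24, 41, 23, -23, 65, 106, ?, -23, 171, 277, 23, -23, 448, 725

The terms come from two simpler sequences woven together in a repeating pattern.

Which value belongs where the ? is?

23

Positions follow the repeating pattern AABB; grouping by letter gives 2 tracks.
Track A is 23, -23, 23, -23, 23, -23, ?, -23, 23, -23, which is alternating ±23.
Track B is 7, 17, 24, 41, 65, 106, 171, 277, 448, 725, which is a Fibonacci-like recurrence a_n = a_{n-1} + a_{n-2}.
So the missing entry in track A is 23.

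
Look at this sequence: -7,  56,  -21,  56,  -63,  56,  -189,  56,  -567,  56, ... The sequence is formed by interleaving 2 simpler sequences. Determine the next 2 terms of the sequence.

-1701, 56

Taking every 2nd term gives 2 separate tracks.
Track A: -7, -21, -63, -189, -567 — multiplying by 3 each time.
Track B: 56, 56, 56, 56, 56 — the constant sequence 56.
Position 11 falls in track A as its term 6, giving -1701.
The 12th slot belongs to track B; its 6th term is 56.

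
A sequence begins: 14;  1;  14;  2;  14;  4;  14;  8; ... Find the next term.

Split by position mod 2 into 2 tracks.
Track A is 14, 14, 14, 14, which is constant 14.
Track B is 1, 2, 4, 8, which is powers of 2.
Term 9 comes from track A (its 5th entry): 14.

14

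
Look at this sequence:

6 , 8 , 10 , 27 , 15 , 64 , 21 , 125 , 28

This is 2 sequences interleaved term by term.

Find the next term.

The terms cycle through 2 interleaved subsequences.
Track A = 6, 10, 15, 21, 28: the triangular numbers T_3, T_4, ….
Track B = 8, 27, 64, 125: consecutive cubes n³ from n = 2.
The 10th slot belongs to track B; its 5th term is 216.

216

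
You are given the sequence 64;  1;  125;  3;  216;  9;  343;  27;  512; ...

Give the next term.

81

Positions 1, 3, 5, … form one subsequence and positions 2, 4, 6, … form another.
Stream A: 64, 125, 216, 343, 512 — consecutive cubes n³ from n = 4.
Stream B: 1, 3, 9, 27 — successive powers of 3.
Position 10 → stream B, term 5 = 81.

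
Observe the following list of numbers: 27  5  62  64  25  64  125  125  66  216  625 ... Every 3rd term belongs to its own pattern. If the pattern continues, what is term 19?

The terms cycle through 3 interleaved subsequences.
Track A = 27, 64, 125, 216: consecutive cubes n³ from n = 3.
Track B = 5, 25, 125, 625: successive powers of 5.
Track C = 62, 64, 66: linear: a_n = 60 + 2·n.
The 19th slot belongs to track A; its 7th term is 729.

729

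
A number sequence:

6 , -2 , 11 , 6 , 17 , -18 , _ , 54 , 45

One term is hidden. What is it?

28

Odd-indexed and even-indexed terms follow separate rules.
Subsequence A = 6, 11, 17, ?, 45: each term equals the sum of the previous two.
Subsequence B = -2, 6, -18, 54: geometric with ratio -3.
Subsequence A's pattern makes the blank 28.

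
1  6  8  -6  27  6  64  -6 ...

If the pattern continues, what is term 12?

-6

The terms cycle through 2 interleaved subsequences.
Track A = 1, 8, 27, 64: the cubes 1³, 2³, 3³, ….
Track B = 6, -6, 6, -6: the oscillation 6·(−1)^(n+1).
Position 12 → track B, term 6 = -6.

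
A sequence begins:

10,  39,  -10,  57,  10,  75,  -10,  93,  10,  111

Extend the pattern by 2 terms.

-10, 129

Odd-indexed and even-indexed terms follow separate rules.
Track A = 10, -10, 10, -10, 10: alternating ±10.
Track B = 39, 57, 75, 93, 111: linear: a_n = 21 + 18·n.
Term 11 comes from track A (its 6th entry): -10.
Position 12 falls in track B as its term 6, giving 129.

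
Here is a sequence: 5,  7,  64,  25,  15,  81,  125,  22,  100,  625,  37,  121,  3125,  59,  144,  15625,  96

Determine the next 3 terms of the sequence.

169, 78125, 155

The terms cycle through 3 interleaved subsequences.
Subsequence A is 5, 25, 125, 625, 3125, 15625, which is powers of 5.
Subsequence B is 7, 15, 22, 37, 59, 96, which is each term equals the sum of the previous two.
Subsequence C is 64, 81, 100, 121, 144, which is perfect squares starting at 8².
Position 18 → subsequence C, term 6 = 169.
The 19th slot belongs to subsequence A; its 7th term is 78125.
Term 20 comes from subsequence B (its 7th entry): 155.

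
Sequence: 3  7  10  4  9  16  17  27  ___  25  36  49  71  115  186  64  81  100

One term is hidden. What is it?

Positions follow the repeating pattern AAABBB; grouping by letter gives 2 tracks.
Track A: 3, 7, 10, 17, 27, ?, 71, 115, 186 — each term equals the sum of the previous two.
Track B: 4, 9, 16, 25, 36, 49, 64, 81, 100 — perfect squares starting at 2².
Filling track A at index 6 by its rule yields 44.

44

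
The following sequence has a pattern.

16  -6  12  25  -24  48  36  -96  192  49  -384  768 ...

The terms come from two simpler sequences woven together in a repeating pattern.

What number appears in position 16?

Positions follow the repeating pattern ABB; grouping by letter gives 2 tracks.
Stream A: 16, 25, 36, 49 (the squares 4², 5², 6², …).
Stream B: -6, 12, -24, 48, -96, 192, -384, 768 (geometric, ×-2 each step).
Term 16 comes from stream A (its 6th entry): 81.

81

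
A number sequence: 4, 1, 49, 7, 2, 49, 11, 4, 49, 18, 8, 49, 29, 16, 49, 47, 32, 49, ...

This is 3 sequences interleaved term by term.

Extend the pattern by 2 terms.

Split by position mod 3: positions 1, 4, 7, … form one track, and each other residue class forms its own.
Stream A: 4, 7, 11, 18, 29, 47 (Fibonacci-style (each term is the sum of the two before it)).
Stream B: 1, 2, 4, 8, 16, 32 (geometric, ×2 each step).
Stream C: 49, 49, 49, 49, 49, 49 (always 49).
Position 19 falls in stream A as its term 7, giving 76.
Position 20 falls in stream B as its term 7, giving 64.

76, 64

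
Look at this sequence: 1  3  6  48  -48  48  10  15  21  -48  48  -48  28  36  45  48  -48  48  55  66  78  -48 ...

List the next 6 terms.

The slot pattern repeats as AAABBB (period 6), so there are 2 interleaved tracks.
Track A = 1, 3, 6, 10, 15, 21, 28, 36, 45, 55, 66, 78: triangular numbers starting at T_1.
Track B = 48, -48, 48, -48, 48, -48, 48, -48, 48, -48: oscillating between 48 and -48.
Position 23 → track B, term 11 = 48.
Term 24 comes from track B (its 12th entry): -48.
Term 25 comes from track A (its 13th entry): 91.
Term 26 comes from track A (its 14th entry): 105.
The 27th slot belongs to track A; its 15th term is 120.
Term 28 comes from track B (its 13th entry): 48.

48, -48, 91, 105, 120, 48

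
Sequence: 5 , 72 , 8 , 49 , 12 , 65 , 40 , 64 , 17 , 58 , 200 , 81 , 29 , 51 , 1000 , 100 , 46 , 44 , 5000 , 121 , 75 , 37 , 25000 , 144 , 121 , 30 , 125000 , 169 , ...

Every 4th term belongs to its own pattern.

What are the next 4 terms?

196, 23, 625000, 196

Taking every 4th term gives 4 separate tracks.
Subsequence A = 5, 12, 17, 29, 46, 75, 121: a Fibonacci-like recurrence a_n = a_{n-1} + a_{n-2}.
Subsequence B = 72, 65, 58, 51, 44, 37, 30: linear: a_n = 79 − 7·n.
Subsequence C = 8, 40, 200, 1000, 5000, 25000, 125000: geometric, ×5 each step.
Subsequence D = 49, 64, 81, 100, 121, 144, 169: perfect squares starting at 7².
The 29th slot belongs to subsequence A; its 8th term is 196.
Term 30 comes from subsequence B (its 8th entry): 23.
Position 31 → subsequence C, term 8 = 625000.
Position 32 → subsequence D, term 8 = 196.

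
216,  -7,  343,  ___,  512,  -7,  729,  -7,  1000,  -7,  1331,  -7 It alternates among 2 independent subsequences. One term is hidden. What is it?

-7

Positions 1, 3, 5, … form one subsequence and positions 2, 4, 6, … form another.
Subsequence A: 216, 343, 512, 729, 1000, 1331. Consecutive cubes n³ from n = 6.
Subsequence B: -7, ?, -7, -7, -7, -7. Constant -7.
The gap is subsequence B's term 2; the rule gives -7.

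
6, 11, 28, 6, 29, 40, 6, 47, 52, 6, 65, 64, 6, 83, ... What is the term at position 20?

119

Read the sequence 3 terms at a time; column i is its own pattern.
Track A: 6, 6, 6, 6, 6 — always 6.
Track B: 11, 29, 47, 65, 83 — adding 18 each time.
Track C: 28, 40, 52, 64 — linear: a_n = 16 + 12·n.
The 20th slot belongs to track B; its 7th term is 119.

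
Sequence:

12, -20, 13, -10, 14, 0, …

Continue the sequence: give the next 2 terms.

The terms cycle through 2 interleaved subsequences.
Track A: 12, 13, 14 (arithmetic with common difference +1).
Track B: -20, -10, 0 (arithmetic, step +10).
Term 7 comes from track A (its 4th entry): 15.
Position 8 → track B, term 4 = 10.

15, 10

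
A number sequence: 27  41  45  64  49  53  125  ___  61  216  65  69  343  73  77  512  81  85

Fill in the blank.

57

Reading positions in blocks of 3 reveals the pattern ABB — 2 tracks woven together.
Stream A: 27, 64, 125, 216, 343, 512 — the cubes 3³, 4³, 5³, ….
Stream B: 41, 45, 49, 53, ?, 61, 65, 69, 73, 77, 81, 85 — arithmetic, step +4.
Filling stream B at index 5 by its rule yields 57.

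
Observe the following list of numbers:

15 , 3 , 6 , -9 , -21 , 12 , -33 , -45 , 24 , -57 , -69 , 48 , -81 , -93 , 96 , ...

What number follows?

-105

Reading positions in blocks of 3 reveals the pattern AAB — 2 tracks woven together.
Subsequence A: 15, 3, -9, -21, -33, -45, -57, -69, -81, -93 — arithmetic with common difference −12.
Subsequence B: 6, 12, 24, 48, 96 — geometric, ×2 each step.
Position 16 → subsequence A, term 11 = -105.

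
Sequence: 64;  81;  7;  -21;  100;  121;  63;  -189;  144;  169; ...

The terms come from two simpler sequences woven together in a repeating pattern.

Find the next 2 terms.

567, -1701

Positions follow the repeating pattern AABB; grouping by letter gives 2 tracks.
Subsequence A = 64, 81, 100, 121, 144, 169: perfect squares starting at 8².
Subsequence B = 7, -21, 63, -189: geometric, ×-3 each step.
Term 11 comes from subsequence B (its 5th entry): 567.
The 12th slot belongs to subsequence B; its 6th term is -1701.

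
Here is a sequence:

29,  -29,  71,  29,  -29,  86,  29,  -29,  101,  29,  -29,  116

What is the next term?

29

Positions follow the repeating pattern AAB; grouping by letter gives 2 tracks.
Subsequence A: 29, -29, 29, -29, 29, -29, 29, -29 (oscillating between 29 and -29).
Subsequence B: 71, 86, 101, 116 (arithmetic with common difference +15).
Position 13 falls in subsequence A as its term 9, giving 29.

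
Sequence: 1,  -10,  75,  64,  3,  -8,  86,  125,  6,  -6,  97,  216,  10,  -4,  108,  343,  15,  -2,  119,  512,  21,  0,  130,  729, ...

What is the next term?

28

Split by position mod 4 into 4 tracks.
Track A: 1, 3, 6, 10, 15, 21 — the triangular numbers T_1, T_2, ….
Track B: -10, -8, -6, -4, -2, 0 — linear: a_n = -12 + 2·n.
Track C: 75, 86, 97, 108, 119, 130 — adding 11 each time.
Track D: 64, 125, 216, 343, 512, 729 — perfect cubes starting at 4³.
Term 25 comes from track A (its 7th entry): 28.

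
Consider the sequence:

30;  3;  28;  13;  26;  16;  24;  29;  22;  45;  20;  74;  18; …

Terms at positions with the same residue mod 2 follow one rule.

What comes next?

Taking every 2nd term gives 2 separate tracks.
Subsequence A: 30, 28, 26, 24, 22, 20, 18 — linear: a_n = 32 − 2·n.
Subsequence B: 3, 13, 16, 29, 45, 74 — a Fibonacci-like recurrence a_n = a_{n-1} + a_{n-2}.
Position 14 falls in subsequence B as its term 7, giving 119.

119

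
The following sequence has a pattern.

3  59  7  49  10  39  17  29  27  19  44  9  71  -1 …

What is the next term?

115

Positions 1, 3, 5, … form one subsequence and positions 2, 4, 6, … form another.
Track A is 3, 7, 10, 17, 27, 44, 71, which is a Fibonacci-like recurrence a_n = a_{n-1} + a_{n-2}.
Track B is 59, 49, 39, 29, 19, 9, -1, which is linear: a_n = 69 − 10·n.
The 15th slot belongs to track A; its 8th term is 115.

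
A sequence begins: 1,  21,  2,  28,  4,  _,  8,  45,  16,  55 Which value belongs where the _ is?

Odd-indexed and even-indexed terms follow separate rules.
Stream A: 1, 2, 4, 8, 16. Powers 2^0, 2^1, 2^2, ….
Stream B: 21, 28, ?, 45, 55. Triangular numbers n(n+1)/2 for n = 6, 7, ….
So the missing entry in stream B is 36.

36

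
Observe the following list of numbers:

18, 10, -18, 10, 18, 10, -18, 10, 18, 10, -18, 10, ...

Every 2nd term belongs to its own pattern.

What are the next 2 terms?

Split by position mod 2 into 2 tracks.
Track A is 18, -18, 18, -18, 18, -18, which is oscillating between 18 and -18.
Track B is 10, 10, 10, 10, 10, 10, which is constant 10.
Position 13 falls in track A as its term 7, giving 18.
Term 14 comes from track B (its 7th entry): 10.

18, 10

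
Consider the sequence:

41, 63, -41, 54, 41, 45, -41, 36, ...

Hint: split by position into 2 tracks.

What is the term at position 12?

Odd-indexed and even-indexed terms follow separate rules.
Stream A: 41, -41, 41, -41 — oscillating between 41 and -41.
Stream B: 63, 54, 45, 36 — arithmetic with common difference −9.
Position 12 falls in stream B as its term 6, giving 18.

18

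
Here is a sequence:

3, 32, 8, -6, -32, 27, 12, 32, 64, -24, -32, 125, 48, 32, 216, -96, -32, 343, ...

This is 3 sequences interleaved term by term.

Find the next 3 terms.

192, 32, 512

The terms cycle through 3 interleaved subsequences.
Stream A is 3, -6, 12, -24, 48, -96, which is multiplying by -2 each time.
Stream B is 32, -32, 32, -32, 32, -32, which is alternating ±32.
Stream C is 8, 27, 64, 125, 216, 343, which is perfect cubes starting at 2³.
Position 19 falls in stream A as its term 7, giving 192.
Position 20 falls in stream B as its term 7, giving 32.
Position 21 → stream C, term 7 = 512.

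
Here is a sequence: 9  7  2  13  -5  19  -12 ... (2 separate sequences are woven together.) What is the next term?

Positions 1, 3, 5, … form one subsequence and positions 2, 4, 6, … form another.
Subsequence A: 9, 2, -5, -12. Subtracting 7 each time.
Subsequence B: 7, 13, 19. Adding 6 each time.
The 8th slot belongs to subsequence B; its 4th term is 25.

25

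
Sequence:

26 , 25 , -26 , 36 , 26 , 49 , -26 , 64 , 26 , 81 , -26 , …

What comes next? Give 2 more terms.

Positions 1, 3, 5, … form one subsequence and positions 2, 4, 6, … form another.
Track A: 26, -26, 26, -26, 26, -26. The oscillation 26·(−1)^(n+1).
Track B: 25, 36, 49, 64, 81. Perfect squares starting at 5².
The 12th slot belongs to track B; its 6th term is 100.
Position 13 falls in track A as its term 7, giving 26.

100, 26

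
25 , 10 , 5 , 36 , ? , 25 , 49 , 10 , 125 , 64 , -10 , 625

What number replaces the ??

Split by position mod 3 into 3 tracks.
Subsequence A: 25, 36, 49, 64 (the squares 5², 6², 7², …).
Subsequence B: 10, ?, 10, -10 (alternating ±10).
Subsequence C: 5, 25, 125, 625 (powers of 5).
So the missing entry in subsequence B is -10.

-10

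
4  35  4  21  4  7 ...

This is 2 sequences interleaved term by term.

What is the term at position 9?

The terms cycle through 2 interleaved subsequences.
Subsequence A = 4, 4, 4: the constant sequence 4.
Subsequence B = 35, 21, 7: arithmetic with common difference −14.
Position 9 → subsequence A, term 5 = 4.

4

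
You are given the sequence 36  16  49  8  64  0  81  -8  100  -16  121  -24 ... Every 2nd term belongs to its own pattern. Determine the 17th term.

Split by position mod 2 into 2 tracks.
Stream A: 36, 49, 64, 81, 100, 121 — perfect squares starting at 6².
Stream B: 16, 8, 0, -8, -16, -24 — linear: a_n = 24 − 8·n.
Term 17 comes from stream A (its 9th entry): 196.

196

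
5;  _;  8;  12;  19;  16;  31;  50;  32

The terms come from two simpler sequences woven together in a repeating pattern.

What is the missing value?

Positions follow the repeating pattern AAB; grouping by letter gives 2 tracks.
Track A is 5, ?, 12, 19, 31, 50, which is a Fibonacci-like recurrence a_n = a_{n-1} + a_{n-2}.
Track B is 8, 16, 32, which is powers 2^3, 2^4, 2^5, ….
Filling track A at index 2 by its rule yields 7.

7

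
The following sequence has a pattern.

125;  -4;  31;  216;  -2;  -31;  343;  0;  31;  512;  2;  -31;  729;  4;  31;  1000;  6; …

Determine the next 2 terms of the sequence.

Split by position mod 3 into 3 tracks.
Track A: 125, 216, 343, 512, 729, 1000. The cubes 5³, 6³, 7³, ….
Track B: -4, -2, 0, 2, 4, 6. Arithmetic, step +2.
Track C: 31, -31, 31, -31, 31. Oscillating between 31 and -31.
Position 18 → track C, term 6 = -31.
Position 19 → track A, term 7 = 1331.

-31, 1331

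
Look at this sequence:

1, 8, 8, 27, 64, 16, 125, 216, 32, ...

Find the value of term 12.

64

The slot pattern repeats as AAB (period 3), so there are 2 interleaved tracks.
Track A: 1, 8, 27, 64, 125, 216 — the cubes 1³, 2³, 3³, ….
Track B: 8, 16, 32 — powers of 2.
Position 12 falls in track B as its term 4, giving 64.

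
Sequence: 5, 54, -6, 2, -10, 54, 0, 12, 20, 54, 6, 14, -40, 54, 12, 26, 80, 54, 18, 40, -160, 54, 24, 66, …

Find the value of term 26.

The terms cycle through 4 interleaved subsequences.
Subsequence A: 5, -10, 20, -40, 80, -160. Geometric, ×-2 each step.
Subsequence B: 54, 54, 54, 54, 54, 54. Always 54.
Subsequence C: -6, 0, 6, 12, 18, 24. Arithmetic, step +6.
Subsequence D: 2, 12, 14, 26, 40, 66. A Fibonacci-like recurrence a_n = a_{n-1} + a_{n-2}.
The 26th slot belongs to subsequence B; its 7th term is 54.

54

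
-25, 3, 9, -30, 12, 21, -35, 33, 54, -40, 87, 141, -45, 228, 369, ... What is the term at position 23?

4092

The slot pattern repeats as ABB (period 3), so there are 2 interleaved tracks.
Track A = -25, -30, -35, -40, -45: linear: a_n = -20 − 5·n.
Track B = 3, 9, 12, 21, 33, 54, 87, 141, 228, 369: each term equals the sum of the previous two.
Term 23 comes from track B (its 15th entry): 4092.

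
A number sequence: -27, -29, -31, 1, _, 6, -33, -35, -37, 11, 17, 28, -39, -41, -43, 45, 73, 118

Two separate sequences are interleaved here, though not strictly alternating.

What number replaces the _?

The slot pattern repeats as AAABBB (period 6), so there are 2 interleaved tracks.
Subsequence A: -27, -29, -31, -33, -35, -37, -39, -41, -43 — arithmetic with common difference −2.
Subsequence B: 1, ?, 6, 11, 17, 28, 45, 73, 118 — a Fibonacci-like recurrence a_n = a_{n-1} + a_{n-2}.
The gap is subsequence B's term 2; the rule gives 5.

5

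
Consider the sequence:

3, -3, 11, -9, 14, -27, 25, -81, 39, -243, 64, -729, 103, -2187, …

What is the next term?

167

Taking every 2nd term gives 2 separate tracks.
Track A: 3, 11, 14, 25, 39, 64, 103 — Fibonacci-style (each term is the sum of the two before it).
Track B: -3, -9, -27, -81, -243, -729, -2187 — a geometric progression (common ratio 3).
The 15th slot belongs to track A; its 8th term is 167.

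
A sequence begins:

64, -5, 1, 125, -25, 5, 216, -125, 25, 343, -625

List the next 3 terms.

Split by position mod 3 into 3 tracks.
Stream A = 64, 125, 216, 343: perfect cubes starting at 4³.
Stream B = -5, -25, -125, -625: multiplying by 5 each time.
Stream C = 1, 5, 25: successive powers of 5.
Position 12 → stream C, term 4 = 125.
Position 13 → stream A, term 5 = 512.
Position 14 → stream B, term 5 = -3125.

125, 512, -3125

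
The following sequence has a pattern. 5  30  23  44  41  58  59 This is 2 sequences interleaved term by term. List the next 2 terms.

Split by position mod 2 into 2 tracks.
Subsequence A: 5, 23, 41, 59 — arithmetic with common difference +18.
Subsequence B: 30, 44, 58 — arithmetic, step +14.
Term 8 comes from subsequence B (its 4th entry): 72.
Position 9 falls in subsequence A as its term 5, giving 77.

72, 77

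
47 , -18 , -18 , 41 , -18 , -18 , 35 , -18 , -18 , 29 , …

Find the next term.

-18

Positions follow the repeating pattern ABB; grouping by letter gives 2 tracks.
Subsequence A is 47, 41, 35, 29, which is arithmetic, step −6.
Subsequence B is -18, -18, -18, -18, -18, -18, which is always -18.
Position 11 → subsequence B, term 7 = -18.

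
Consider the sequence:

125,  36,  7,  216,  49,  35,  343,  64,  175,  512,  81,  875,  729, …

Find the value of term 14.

Taking every 3rd term gives 3 separate tracks.
Stream A: 125, 216, 343, 512, 729 — perfect cubes starting at 5³.
Stream B: 36, 49, 64, 81 — perfect squares starting at 6².
Stream C: 7, 35, 175, 875 — geometric with ratio 5.
Term 14 comes from stream B (its 5th entry): 100.

100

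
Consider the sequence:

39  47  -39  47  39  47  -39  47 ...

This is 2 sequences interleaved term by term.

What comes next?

The terms cycle through 2 interleaved subsequences.
Stream A: 39, -39, 39, -39 (alternating ±39).
Stream B: 47, 47, 47, 47 (always 47).
The 9th slot belongs to stream A; its 5th term is 39.

39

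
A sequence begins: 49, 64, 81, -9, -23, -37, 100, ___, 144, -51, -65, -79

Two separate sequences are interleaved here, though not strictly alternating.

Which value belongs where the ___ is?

121

Reading positions in blocks of 6 reveals the pattern AAABBB — 2 tracks woven together.
Track A is 49, 64, 81, 100, ?, 144, which is consecutive squares n² from n = 7.
Track B is -9, -23, -37, -51, -65, -79, which is subtracting 14 each time.
Track A's pattern makes the blank 121.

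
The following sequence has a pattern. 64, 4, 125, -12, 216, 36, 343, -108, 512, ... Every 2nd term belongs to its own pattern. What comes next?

324

The terms cycle through 2 interleaved subsequences.
Subsequence A: 64, 125, 216, 343, 512 — the cubes 4³, 5³, 6³, ….
Subsequence B: 4, -12, 36, -108 — geometric with ratio -3.
Term 10 comes from subsequence B (its 5th entry): 324.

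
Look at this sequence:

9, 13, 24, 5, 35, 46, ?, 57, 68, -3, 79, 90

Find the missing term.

Reading positions in blocks of 3 reveals the pattern ABB — 2 tracks woven together.
Stream A = 9, 5, ?, -3: arithmetic, step −4.
Stream B = 13, 24, 35, 46, 57, 68, 79, 90: arithmetic with common difference +11.
Stream A's pattern makes the blank 1.

1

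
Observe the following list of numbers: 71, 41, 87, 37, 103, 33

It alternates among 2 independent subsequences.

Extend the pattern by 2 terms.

119, 29

Odd-indexed and even-indexed terms follow separate rules.
Track A: 71, 87, 103. Linear: a_n = 55 + 16·n.
Track B: 41, 37, 33. Subtracting 4 each time.
Term 7 comes from track A (its 4th entry): 119.
Position 8 falls in track B as its term 4, giving 29.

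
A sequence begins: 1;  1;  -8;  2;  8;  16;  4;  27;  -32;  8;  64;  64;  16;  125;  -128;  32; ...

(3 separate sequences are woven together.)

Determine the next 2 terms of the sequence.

Read the sequence 3 terms at a time; column i is its own pattern.
Track A = 1, 2, 4, 8, 16, 32: powers of 2.
Track B = 1, 8, 27, 64, 125: consecutive cubes n³ from n = 1.
Track C = -8, 16, -32, 64, -128: a geometric progression (common ratio -2).
Term 17 comes from track B (its 6th entry): 216.
Position 18 falls in track C as its term 6, giving 256.

216, 256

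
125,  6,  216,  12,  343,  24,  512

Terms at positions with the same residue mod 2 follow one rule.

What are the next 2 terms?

48, 729

Taking every 2nd term gives 2 separate tracks.
Stream A = 125, 216, 343, 512: the cubes 5³, 6³, 7³, ….
Stream B = 6, 12, 24: geometric, ×2 each step.
Term 8 comes from stream B (its 4th entry): 48.
Position 9 → stream A, term 5 = 729.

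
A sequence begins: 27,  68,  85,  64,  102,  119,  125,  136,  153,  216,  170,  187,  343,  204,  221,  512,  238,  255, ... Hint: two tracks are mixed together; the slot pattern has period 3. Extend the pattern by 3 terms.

729, 272, 289

Positions follow the repeating pattern ABB; grouping by letter gives 2 tracks.
Track A = 27, 64, 125, 216, 343, 512: perfect cubes starting at 3³.
Track B = 68, 85, 102, 119, 136, 153, 170, 187, 204, 221, 238, 255: adding 17 each time.
Position 19 → track A, term 7 = 729.
Position 20 → track B, term 13 = 272.
The 21st slot belongs to track B; its 14th term is 289.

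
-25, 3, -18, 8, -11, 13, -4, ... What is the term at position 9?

3

The terms cycle through 2 interleaved subsequences.
Subsequence A = -25, -18, -11, -4: arithmetic with common difference +7.
Subsequence B = 3, 8, 13: arithmetic, step +5.
The 9th slot belongs to subsequence A; its 5th term is 3.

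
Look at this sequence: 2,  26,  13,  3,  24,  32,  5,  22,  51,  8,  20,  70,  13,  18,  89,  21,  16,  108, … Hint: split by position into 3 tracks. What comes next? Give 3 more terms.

34, 14, 127

Taking every 3rd term gives 3 separate tracks.
Stream A = 2, 3, 5, 8, 13, 21: Fibonacci-style (each term is the sum of the two before it).
Stream B = 26, 24, 22, 20, 18, 16: arithmetic, step −2.
Stream C = 13, 32, 51, 70, 89, 108: arithmetic, step +19.
Position 19 falls in stream A as its term 7, giving 34.
Position 20 → stream B, term 7 = 14.
Position 21 → stream C, term 7 = 127.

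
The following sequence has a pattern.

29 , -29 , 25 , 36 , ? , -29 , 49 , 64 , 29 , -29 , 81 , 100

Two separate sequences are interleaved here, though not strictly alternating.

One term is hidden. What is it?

The slot pattern repeats as AABB (period 4), so there are 2 interleaved tracks.
Track A: 29, -29, ?, -29, 29, -29. Oscillating between 29 and -29.
Track B: 25, 36, 49, 64, 81, 100. The squares 5², 6², 7², ….
Track A's pattern makes the blank 29.

29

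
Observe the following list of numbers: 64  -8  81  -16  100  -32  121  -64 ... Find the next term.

Taking every 2nd term gives 2 separate tracks.
Stream A: 64, 81, 100, 121. Consecutive squares n² from n = 8.
Stream B: -8, -16, -32, -64. Geometric with ratio 2.
The 9th slot belongs to stream A; its 5th term is 144.

144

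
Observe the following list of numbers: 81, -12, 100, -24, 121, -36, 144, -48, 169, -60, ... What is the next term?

The terms cycle through 2 interleaved subsequences.
Stream A: 81, 100, 121, 144, 169. Perfect squares starting at 9².
Stream B: -12, -24, -36, -48, -60. Linear: a_n = −12·n.
Position 11 → stream A, term 6 = 196.

196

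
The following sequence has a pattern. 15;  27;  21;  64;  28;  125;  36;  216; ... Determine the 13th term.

The terms cycle through 2 interleaved subsequences.
Track A: 15, 21, 28, 36. The triangular numbers T_5, T_6, ….
Track B: 27, 64, 125, 216. Consecutive cubes n³ from n = 3.
The 13th slot belongs to track A; its 7th term is 66.

66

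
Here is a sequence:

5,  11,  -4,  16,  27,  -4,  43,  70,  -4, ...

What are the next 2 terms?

113, 183

Reading positions in blocks of 3 reveals the pattern AAB — 2 tracks woven together.
Track A: 5, 11, 16, 27, 43, 70 — each term equals the sum of the previous two.
Track B: -4, -4, -4 — the constant sequence -4.
Position 10 → track A, term 7 = 113.
The 11th slot belongs to track A; its 8th term is 183.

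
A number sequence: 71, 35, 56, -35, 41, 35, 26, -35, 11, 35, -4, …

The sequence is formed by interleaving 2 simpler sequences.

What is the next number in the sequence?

-35

Odd-indexed and even-indexed terms follow separate rules.
Track A: 71, 56, 41, 26, 11, -4 (linear: a_n = 86 − 15·n).
Track B: 35, -35, 35, -35, 35 (the oscillation 35·(−1)^(n+1)).
Position 12 falls in track B as its term 6, giving -35.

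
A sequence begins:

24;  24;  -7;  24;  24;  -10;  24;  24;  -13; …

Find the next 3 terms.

Positions follow the repeating pattern AAB; grouping by letter gives 2 tracks.
Stream A: 24, 24, 24, 24, 24, 24 — always 24.
Stream B: -7, -10, -13 — arithmetic, step −3.
Position 10 → stream A, term 7 = 24.
Position 11 falls in stream A as its term 8, giving 24.
Position 12 falls in stream B as its term 4, giving -16.

24, 24, -16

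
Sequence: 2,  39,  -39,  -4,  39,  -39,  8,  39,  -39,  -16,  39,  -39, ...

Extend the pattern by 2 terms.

32, 39

Reading positions in blocks of 3 reveals the pattern ABB — 2 tracks woven together.
Stream A = 2, -4, 8, -16: a geometric progression (common ratio -2).
Stream B = 39, -39, 39, -39, 39, -39, 39, -39: the oscillation 39·(−1)^(n+1).
Term 13 comes from stream A (its 5th entry): 32.
Term 14 comes from stream B (its 9th entry): 39.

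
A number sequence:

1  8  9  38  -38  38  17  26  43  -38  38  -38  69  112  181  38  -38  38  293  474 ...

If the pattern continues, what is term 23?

38

Reading positions in blocks of 6 reveals the pattern AAABBB — 2 tracks woven together.
Subsequence A: 1, 8, 9, 17, 26, 43, 69, 112, 181, 293, 474. Fibonacci-style (each term is the sum of the two before it).
Subsequence B: 38, -38, 38, -38, 38, -38, 38, -38, 38. The oscillation 38·(−1)^(n+1).
Position 23 → subsequence B, term 11 = 38.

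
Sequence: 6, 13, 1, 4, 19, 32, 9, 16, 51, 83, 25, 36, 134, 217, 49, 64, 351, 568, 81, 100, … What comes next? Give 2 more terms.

The slot pattern repeats as AABB (period 4), so there are 2 interleaved tracks.
Track A is 6, 13, 19, 32, 51, 83, 134, 217, 351, 568, which is each term equals the sum of the previous two.
Track B is 1, 4, 9, 16, 25, 36, 49, 64, 81, 100, which is the squares 1², 2², 3², ….
Term 21 comes from track A (its 11th entry): 919.
Position 22 → track A, term 12 = 1487.

919, 1487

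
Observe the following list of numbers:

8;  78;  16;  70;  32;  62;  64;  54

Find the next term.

The terms cycle through 2 interleaved subsequences.
Track A: 8, 16, 32, 64 — successive powers of 2.
Track B: 78, 70, 62, 54 — arithmetic with common difference −8.
Position 9 → track A, term 5 = 128.

128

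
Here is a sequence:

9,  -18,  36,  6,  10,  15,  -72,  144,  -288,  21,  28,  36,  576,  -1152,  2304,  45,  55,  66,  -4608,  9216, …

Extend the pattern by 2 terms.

-18432, 78

The slot pattern repeats as AAABBB (period 6), so there are 2 interleaved tracks.
Stream A = 9, -18, 36, -72, 144, -288, 576, -1152, 2304, -4608, 9216: multiplying by -2 each time.
Stream B = 6, 10, 15, 21, 28, 36, 45, 55, 66: triangular numbers n(n+1)/2 for n = 3, 4, ….
Position 21 → stream A, term 12 = -18432.
Term 22 comes from stream B (its 10th entry): 78.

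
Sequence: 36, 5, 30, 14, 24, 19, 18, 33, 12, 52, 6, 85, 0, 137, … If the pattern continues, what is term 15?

Odd-indexed and even-indexed terms follow separate rules.
Stream A = 36, 30, 24, 18, 12, 6, 0: arithmetic with common difference −6.
Stream B = 5, 14, 19, 33, 52, 85, 137: each term equals the sum of the previous two.
Position 15 falls in stream A as its term 8, giving -6.

-6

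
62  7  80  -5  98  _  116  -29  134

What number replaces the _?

-17

Taking every 2nd term gives 2 separate tracks.
Subsequence A = 62, 80, 98, 116, 134: arithmetic, step +18.
Subsequence B = 7, -5, ?, -29: subtracting 12 each time.
So the missing entry in subsequence B is -17.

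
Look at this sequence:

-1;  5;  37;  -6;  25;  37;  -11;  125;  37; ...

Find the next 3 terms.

Split by position mod 3 into 3 tracks.
Track A: -1, -6, -11 — arithmetic with common difference −5.
Track B: 5, 25, 125 — powers 5^1, 5^2, 5^3, ….
Track C: 37, 37, 37 — constant 37.
Position 10 falls in track A as its term 4, giving -16.
The 11th slot belongs to track B; its 4th term is 625.
Position 12 → track C, term 4 = 37.

-16, 625, 37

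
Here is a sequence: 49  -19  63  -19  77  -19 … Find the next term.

Split by position mod 2 into 2 tracks.
Track A = 49, 63, 77: adding 14 each time.
Track B = -19, -19, -19: the constant sequence -19.
Position 7 → track A, term 4 = 91.

91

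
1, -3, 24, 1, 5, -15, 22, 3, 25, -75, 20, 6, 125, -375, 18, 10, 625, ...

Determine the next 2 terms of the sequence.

Split by position mod 4: positions 1, 5, 9, … form one track, and each other residue class forms its own.
Track A: 1, 5, 25, 125, 625 — powers 5^0, 5^1, 5^2, ….
Track B: -3, -15, -75, -375 — geometric with ratio 5.
Track C: 24, 22, 20, 18 — arithmetic with common difference −2.
Track D: 1, 3, 6, 10 — triangular numbers starting at T_1.
Term 18 comes from track B (its 5th entry): -1875.
Position 19 → track C, term 5 = 16.

-1875, 16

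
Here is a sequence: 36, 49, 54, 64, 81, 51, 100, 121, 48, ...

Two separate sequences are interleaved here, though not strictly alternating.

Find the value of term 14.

225

The slot pattern repeats as AAB (period 3), so there are 2 interleaved tracks.
Subsequence A = 36, 49, 64, 81, 100, 121: consecutive squares n² from n = 6.
Subsequence B = 54, 51, 48: linear: a_n = 57 − 3·n.
The 14th slot belongs to subsequence A; its 10th term is 225.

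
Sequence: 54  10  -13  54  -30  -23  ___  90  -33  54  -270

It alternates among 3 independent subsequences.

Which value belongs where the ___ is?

Split by position mod 3: positions 1, 4, 7, … form one track, and each other residue class forms its own.
Track A = 54, 54, ?, 54: always 54.
Track B = 10, -30, 90, -270: multiplying by -3 each time.
Track C = -13, -23, -33: arithmetic, step −10.
Track A's pattern makes the blank 54.

54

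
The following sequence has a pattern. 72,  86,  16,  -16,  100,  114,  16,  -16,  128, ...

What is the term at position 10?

142

Reading positions in blocks of 4 reveals the pattern AABB — 2 tracks woven together.
Track A is 72, 86, 100, 114, 128, which is adding 14 each time.
Track B is 16, -16, 16, -16, which is alternating ±16.
Position 10 → track A, term 6 = 142.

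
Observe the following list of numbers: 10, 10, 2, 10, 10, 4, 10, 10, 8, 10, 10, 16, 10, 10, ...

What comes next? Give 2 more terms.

The slot pattern repeats as AAB (period 3), so there are 2 interleaved tracks.
Track A: 10, 10, 10, 10, 10, 10, 10, 10, 10, 10 — constant 10.
Track B: 2, 4, 8, 16 — powers 2^1, 2^2, 2^3, ….
The 15th slot belongs to track B; its 5th term is 32.
Term 16 comes from track A (its 11th entry): 10.

32, 10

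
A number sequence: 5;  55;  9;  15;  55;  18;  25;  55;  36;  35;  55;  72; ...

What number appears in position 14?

55

Split by position mod 3: positions 1, 4, 7, … form one track, and each other residue class forms its own.
Track A is 5, 15, 25, 35, which is adding 10 each time.
Track B is 55, 55, 55, 55, which is the constant sequence 55.
Track C is 9, 18, 36, 72, which is a geometric progression (common ratio 2).
Position 14 falls in track B as its term 5, giving 55.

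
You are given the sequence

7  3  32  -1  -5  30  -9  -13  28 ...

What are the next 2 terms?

-17, -21

The slot pattern repeats as AAB (period 3), so there are 2 interleaved tracks.
Stream A: 7, 3, -1, -5, -9, -13. Arithmetic, step −4.
Stream B: 32, 30, 28. Linear: a_n = 34 − 2·n.
Term 10 comes from stream A (its 7th entry): -17.
The 11th slot belongs to stream A; its 8th term is -21.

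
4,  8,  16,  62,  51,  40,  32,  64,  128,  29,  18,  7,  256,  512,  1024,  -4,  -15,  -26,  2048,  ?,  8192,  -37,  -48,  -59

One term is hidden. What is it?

The slot pattern repeats as AAABBB (period 6), so there are 2 interleaved tracks.
Subsequence A: 4, 8, 16, 32, 64, 128, 256, 512, 1024, 2048, ?, 8192 — powers 2^2, 2^3, 2^4, ….
Subsequence B: 62, 51, 40, 29, 18, 7, -4, -15, -26, -37, -48, -59 — arithmetic, step −11.
The gap is subsequence A's term 11; the rule gives 4096.

4096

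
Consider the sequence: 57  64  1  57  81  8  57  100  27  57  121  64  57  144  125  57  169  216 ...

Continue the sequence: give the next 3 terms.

57, 196, 343

Read the sequence 3 terms at a time; column i is its own pattern.
Stream A = 57, 57, 57, 57, 57, 57: always 57.
Stream B = 64, 81, 100, 121, 144, 169: consecutive squares n² from n = 8.
Stream C = 1, 8, 27, 64, 125, 216: perfect cubes starting at 1³.
Position 19 → stream A, term 7 = 57.
Position 20 → stream B, term 7 = 196.
The 21st slot belongs to stream C; its 7th term is 343.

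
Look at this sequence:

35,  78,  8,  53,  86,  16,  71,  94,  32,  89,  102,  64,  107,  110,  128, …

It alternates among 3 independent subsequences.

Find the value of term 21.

512

Read the sequence 3 terms at a time; column i is its own pattern.
Subsequence A = 35, 53, 71, 89, 107: arithmetic with common difference +18.
Subsequence B = 78, 86, 94, 102, 110: adding 8 each time.
Subsequence C = 8, 16, 32, 64, 128: powers of 2.
Position 21 falls in subsequence C as its term 7, giving 512.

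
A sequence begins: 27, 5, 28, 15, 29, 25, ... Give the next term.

The terms cycle through 2 interleaved subsequences.
Track A = 27, 28, 29: arithmetic with common difference +1.
Track B = 5, 15, 25: linear: a_n = -5 + 10·n.
Position 7 falls in track A as its term 4, giving 30.

30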